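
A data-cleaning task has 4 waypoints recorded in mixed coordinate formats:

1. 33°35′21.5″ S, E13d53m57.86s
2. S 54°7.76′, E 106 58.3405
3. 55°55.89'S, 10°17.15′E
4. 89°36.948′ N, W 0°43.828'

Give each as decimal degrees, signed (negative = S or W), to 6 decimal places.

1. -33.589306, 13.899406
2. -54.129333, 106.972342
3. -55.931500, 10.285833
4. 89.615800, -0.730467

Point 1:
  φ: 35′ + 21.5″ = 35.35833′; 33 + 35.35833/60 = 33.5893056
  hemisphere S, so the sign is −
  λ: 13 + 53/60 + 57.86/3600 = 13.8994056
  E ⇒ keep positive
Point 2:
  φ: 7.76′ = 0.129333°; total 54.1293333
  S → negative
  Lon: 58.3405′ = 0.972342°; total 106.9723417
  E ⇒ keep positive
Point 3:
  Latitude: 55 + 55.89/60 = 55.9315000
  S → negative
  λ: 17.15′ = 0.285833°; total 10.2858333
  E → positive
Point 4:
  Latitude: 89 + 36.948/60 = 89.6158000
  N ⇒ keep positive
  Lon: 43.828′ = 0.730467°; total 0.7304667
  W → negative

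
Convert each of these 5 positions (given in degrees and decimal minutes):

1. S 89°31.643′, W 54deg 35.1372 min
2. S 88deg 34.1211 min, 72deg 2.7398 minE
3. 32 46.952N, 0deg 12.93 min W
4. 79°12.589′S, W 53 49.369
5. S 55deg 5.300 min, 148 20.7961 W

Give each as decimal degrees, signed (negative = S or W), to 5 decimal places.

Point 1:
  φ: 89 + 31.643/60 = 89.527383
  S → negative
  λ: 54 + 35.1372/60 = 54.585620
  W ⇒ negate
Point 2:
  φ: 34.1211′ = 0.568685°; total 88.568685
  S → negative
  Lon: 72 + 2.7398/60 = 72.045663
  E ⇒ keep positive
Point 3:
  φ: 32 + 46.952/60 = 32.782533
  N → positive
  λ: 12.93′ = 0.215500°; total 0.215500
  W ⇒ negate
Point 4:
  Lat: 12.589′ = 0.209817°; total 79.209817
  hemisphere S, so the sign is −
  Lon: 49.369′ = 0.822817°; total 53.822817
  W ⇒ negate
Point 5:
  Lat: 5.3′ = 0.088333°; total 55.088333
  hemisphere S, so the sign is −
  λ: 20.7961′ = 0.346602°; total 148.346602
  hemisphere W, so the sign is −

1. -89.52738, -54.58562
2. -88.56869, 72.04566
3. 32.78253, -0.21550
4. -79.20982, -53.82282
5. -55.08833, -148.34660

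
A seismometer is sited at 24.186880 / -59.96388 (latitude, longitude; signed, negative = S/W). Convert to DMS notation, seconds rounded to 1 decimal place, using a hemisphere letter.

24°11′12.8″ N, 59°57′50.0″ W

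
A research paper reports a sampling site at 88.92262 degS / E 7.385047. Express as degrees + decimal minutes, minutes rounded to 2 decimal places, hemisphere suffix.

Lat: fractional part 0.922620 → 55.3572 minutes
Longitude: fractional part 0.385047 → 23.1028 minutes

88° 55.36′ S, 7° 23.10′ E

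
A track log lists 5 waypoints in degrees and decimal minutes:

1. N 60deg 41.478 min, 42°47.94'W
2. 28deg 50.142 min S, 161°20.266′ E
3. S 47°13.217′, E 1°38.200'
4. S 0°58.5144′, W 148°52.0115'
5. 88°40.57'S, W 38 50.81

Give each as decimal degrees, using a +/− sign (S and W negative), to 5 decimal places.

Point 1:
  φ: 41.478′ = 0.691300°; total 60.691300
  N → positive
  λ: 47.94′ = 0.799000°; total 42.799000
  W → negative
Point 2:
  Latitude: 28 + 50.142/60 = 28.835700
  S → negative
  λ: 161 + 20.266/60 = 161.337767
  E → positive
Point 3:
  Lat: 13.217′ = 0.220283°; total 47.220283
  hemisphere S, so the sign is −
  λ: 1 + 38.2/60 = 1.636667
  E → positive
Point 4:
  Lat: 0 + 58.5144/60 = 0.975240
  S ⇒ negate
  Longitude: 52.0115′ = 0.866858°; total 148.866858
  W ⇒ negate
Point 5:
  Lat: 88 + 40.57/60 = 88.676167
  S → negative
  Longitude: 38 + 50.81/60 = 38.846833
  hemisphere W, so the sign is −

1. 60.69130, -42.79900
2. -28.83570, 161.33777
3. -47.22028, 1.63667
4. -0.97524, -148.86686
5. -88.67617, -38.84683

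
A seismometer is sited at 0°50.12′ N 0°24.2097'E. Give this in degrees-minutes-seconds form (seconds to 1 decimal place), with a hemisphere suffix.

0°50′7.2″ N, 0°24′12.6″ E

Latitude: fractional minutes 0.12000 × 60 = 7.200″
λ: 24.20970′ → 24′ and 0.20970 × 60 = 12.582″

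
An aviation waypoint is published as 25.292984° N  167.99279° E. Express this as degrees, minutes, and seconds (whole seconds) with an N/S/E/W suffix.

Lat: 0.292984° → 17.57904′; 0.57904 × 60 = 34.74″
Longitude: 0.992790 × 60 = 59.56740′ → 59′, remainder × 60 = 34.04″

25°17′35″ N, 167°59′34″ E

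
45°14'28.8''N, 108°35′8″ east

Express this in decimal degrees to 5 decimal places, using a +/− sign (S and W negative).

45.24133, 108.58556

Latitude: 45° + 14/60 + 28.8/3600 = 45 + 0.233333 + 0.008000 = 45.241333
N ⇒ keep positive
Lon: 108° + 35/60 + 8/3600 = 108 + 0.583333 + 0.002222 = 108.585556
E ⇒ keep positive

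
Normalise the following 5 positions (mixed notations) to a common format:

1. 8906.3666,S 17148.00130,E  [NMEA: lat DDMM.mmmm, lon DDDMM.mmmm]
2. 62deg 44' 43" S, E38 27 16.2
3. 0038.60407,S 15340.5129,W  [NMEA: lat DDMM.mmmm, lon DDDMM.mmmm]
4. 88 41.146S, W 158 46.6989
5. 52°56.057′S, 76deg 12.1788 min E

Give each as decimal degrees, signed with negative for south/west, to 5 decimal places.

Point 1:
  Lat: split at 2 digits → 89° and 6.3666′; 89 + 6.3666/60 = 89.106110
  S ⇒ negate
  λ: split at 3 digits → 171° and 48.0013′; 171 + 48.0013/60 = 171.800022
  E ⇒ keep positive
Point 2:
  φ: 44′ + 43″ = 44.71667′; 62 + 44.71667/60 = 62.745278
  hemisphere S, so the sign is −
  Longitude: 38° + 27/60 + 16.2/3600 = 38 + 0.450000 + 0.004500 = 38.454500
  E ⇒ keep positive
Point 3:
  Lat: degrees = first 2 digits = 0, minutes = 38.60407; 0 + 38.60407/60 = 0.643401
  S ⇒ negate
  λ: degrees = first 3 digits = 153, minutes = 40.5129; 153 + 40.5129/60 = 153.675215
  hemisphere W, so the sign is −
Point 4:
  Latitude: 88 + 41.146/60 = 88.685767
  hemisphere S, so the sign is −
  Longitude: 46.6989′ = 0.778315°; total 158.778315
  W ⇒ negate
Point 5:
  φ: 52 + 56.057/60 = 52.934283
  hemisphere S, so the sign is −
  Lon: 12.1788′ = 0.202980°; total 76.202980
  E ⇒ keep positive

1. -89.10611, 171.80002
2. -62.74528, 38.45450
3. -0.64340, -153.67522
4. -88.68577, -158.77832
5. -52.93428, 76.20298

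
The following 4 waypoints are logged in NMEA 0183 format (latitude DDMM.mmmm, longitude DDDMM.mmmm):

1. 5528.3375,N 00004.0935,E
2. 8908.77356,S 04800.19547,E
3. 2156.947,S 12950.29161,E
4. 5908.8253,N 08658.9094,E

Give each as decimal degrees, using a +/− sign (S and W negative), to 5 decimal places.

Point 1:
  Lat: degrees = first 2 digits = 55, minutes = 28.3375; 55 + 28.3375/60 = 55.472292
  N → positive
  Lon: degrees = first 3 digits = 0, minutes = 4.0935; 0 + 4.0935/60 = 0.068225
  E → positive
Point 2:
  φ: split at 2 digits → 89° and 8.77356′; 89 + 8.77356/60 = 89.146226
  S ⇒ negate
  λ: degrees = first 3 digits = 48, minutes = 0.19547; 48 + 0.19547/60 = 48.003258
  E ⇒ keep positive
Point 3:
  Latitude: degrees = first 2 digits = 21, minutes = 56.947; 21 + 56.947/60 = 21.949117
  S ⇒ negate
  λ: split at 3 digits → 129° and 50.29161′; 129 + 50.29161/60 = 129.838194
  E → positive
Point 4:
  Lat: split at 2 digits → 59° and 8.8253′; 59 + 8.8253/60 = 59.147088
  N ⇒ keep positive
  λ: degrees = first 3 digits = 86, minutes = 58.9094; 86 + 58.9094/60 = 86.981823
  E ⇒ keep positive

1. 55.47229, 0.06823
2. -89.14623, 48.00326
3. -21.94912, 129.83819
4. 59.14709, 86.98182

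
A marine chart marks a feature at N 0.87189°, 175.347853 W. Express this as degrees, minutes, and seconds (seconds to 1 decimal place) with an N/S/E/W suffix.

0°52′18.8″ N, 175°20′52.3″ W

Lat: 0.871890 × 60 = 52.31340′ → 52′, remainder × 60 = 18.804″
Longitude: 0.347853 × 60 = 20.87118′ → 20′, remainder × 60 = 52.271″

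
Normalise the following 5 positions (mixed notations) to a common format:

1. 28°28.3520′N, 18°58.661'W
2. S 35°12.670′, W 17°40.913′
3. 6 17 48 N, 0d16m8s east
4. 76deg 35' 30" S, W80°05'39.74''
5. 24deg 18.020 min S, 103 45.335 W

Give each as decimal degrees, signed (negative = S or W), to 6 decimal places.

1. 28.472533, -18.977683
2. -35.211167, -17.681883
3. 6.296667, 0.268889
4. -76.591667, -80.094372
5. -24.300333, -103.755583

Point 1:
  φ: 28.352′ = 0.472533°; total 28.4725333
  N → positive
  Lon: 18 + 58.661/60 = 18.9776833
  W → negative
Point 2:
  Latitude: 12.67′ = 0.211167°; total 35.2111667
  S ⇒ negate
  Longitude: 17 + 40.913/60 = 17.6818833
  hemisphere W, so the sign is −
Point 3:
  Latitude: 6° + 17/60 + 48/3600 = 6 + 0.283333 + 0.013333 = 6.2966667
  N → positive
  Lon: 16′ + 8″ = 16.13333′; 0 + 16.13333/60 = 0.2688889
  E ⇒ keep positive
Point 4:
  φ: 76° + 35/60 + 30/3600 = 76 + 0.583333 + 0.008333 = 76.5916667
  S → negative
  Lon: 80° + 5/60 + 39.74/3600 = 80 + 0.083333 + 0.011039 = 80.0943722
  W ⇒ negate
Point 5:
  φ: 18.02′ = 0.300333°; total 24.3003333
  hemisphere S, so the sign is −
  λ: 103 + 45.335/60 = 103.7555833
  W ⇒ negate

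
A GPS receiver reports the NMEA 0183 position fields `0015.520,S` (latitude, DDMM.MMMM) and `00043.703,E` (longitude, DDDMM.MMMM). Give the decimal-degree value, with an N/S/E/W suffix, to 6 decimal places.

Lat: split at 2 digits → 00° and 15.52′; 0 + 15.52/60 = 0.2586667
Lon: degrees = first 3 digits = 0, minutes = 43.703; 0 + 43.703/60 = 0.7283833

0.258667° S, 0.728383° E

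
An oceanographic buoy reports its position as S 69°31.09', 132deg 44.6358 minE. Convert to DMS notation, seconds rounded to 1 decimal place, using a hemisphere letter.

69°31′5.4″ S, 132°44′38.1″ E

φ: 31.09000′ → 31′ and 0.09000 × 60 = 5.400″
λ: 44.63580′ → 44′ and 0.63580 × 60 = 38.148″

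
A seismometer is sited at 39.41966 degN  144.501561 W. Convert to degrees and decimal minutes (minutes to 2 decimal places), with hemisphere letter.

Lat: minutes = (39.419660 − 39) × 60 = 25.1796
Longitude: minutes = (144.501561 − 144) × 60 = 30.0937

39° 25.18′ N, 144° 30.09′ W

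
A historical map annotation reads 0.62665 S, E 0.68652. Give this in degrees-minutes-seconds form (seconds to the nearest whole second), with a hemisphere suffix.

φ: whole degrees 0; 37.59900′ → 37′ and 35.94″
Longitude: 0.686520 × 60 = 41.19120′ → 41′, remainder × 60 = 11.47″

0°37′36″ S, 0°41′11″ E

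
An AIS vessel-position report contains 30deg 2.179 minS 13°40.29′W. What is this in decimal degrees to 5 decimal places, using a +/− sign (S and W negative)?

Lat: 30 + 2.179/60 = 30.036317
S → negative
Longitude: 40.29′ = 0.671500°; total 13.671500
W ⇒ negate

-30.03632, -13.67150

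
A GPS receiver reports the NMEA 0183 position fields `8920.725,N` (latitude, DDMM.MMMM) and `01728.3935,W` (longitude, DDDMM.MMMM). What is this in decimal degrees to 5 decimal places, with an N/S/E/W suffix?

Latitude: split at 2 digits → 89° and 20.725′; 89 + 20.725/60 = 89.345417
λ: degrees = first 3 digits = 17, minutes = 28.3935; 17 + 28.3935/60 = 17.473225

89.34542° N, 17.47323° W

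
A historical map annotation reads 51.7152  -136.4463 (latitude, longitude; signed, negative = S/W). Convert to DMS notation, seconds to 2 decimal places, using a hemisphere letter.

51°42′54.72″ N, 136°26′46.68″ W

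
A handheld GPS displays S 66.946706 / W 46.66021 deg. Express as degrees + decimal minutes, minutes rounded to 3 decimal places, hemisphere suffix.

Latitude: 66° + 0.946706 × 60 = 66° 56.80236′
Lon: fractional part 0.660210 → 39.61260 minutes

66° 56.802′ S, 46° 39.613′ W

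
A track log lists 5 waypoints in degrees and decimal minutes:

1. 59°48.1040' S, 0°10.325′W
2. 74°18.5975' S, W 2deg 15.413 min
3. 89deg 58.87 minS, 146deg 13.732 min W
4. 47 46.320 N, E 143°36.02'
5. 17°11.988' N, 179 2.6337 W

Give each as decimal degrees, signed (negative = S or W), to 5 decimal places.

1. -59.80173, -0.17208
2. -74.30996, -2.25688
3. -89.98117, -146.22887
4. 47.77200, 143.60033
5. 17.19980, -179.04390

Point 1:
  Lat: 48.104′ = 0.801733°; total 59.801733
  hemisphere S, so the sign is −
  Longitude: 0 + 10.325/60 = 0.172083
  W → negative
Point 2:
  Latitude: 18.5975′ = 0.309958°; total 74.309958
  S ⇒ negate
  Longitude: 15.413′ = 0.256883°; total 2.256883
  W ⇒ negate
Point 3:
  φ: 89 + 58.87/60 = 89.981167
  S ⇒ negate
  Longitude: 13.732′ = 0.228867°; total 146.228867
  W → negative
Point 4:
  φ: 47 + 46.32/60 = 47.772000
  N → positive
  Lon: 143 + 36.02/60 = 143.600333
  E ⇒ keep positive
Point 5:
  Latitude: 17 + 11.988/60 = 17.199800
  N ⇒ keep positive
  Longitude: 2.6337′ = 0.043895°; total 179.043895
  W → negative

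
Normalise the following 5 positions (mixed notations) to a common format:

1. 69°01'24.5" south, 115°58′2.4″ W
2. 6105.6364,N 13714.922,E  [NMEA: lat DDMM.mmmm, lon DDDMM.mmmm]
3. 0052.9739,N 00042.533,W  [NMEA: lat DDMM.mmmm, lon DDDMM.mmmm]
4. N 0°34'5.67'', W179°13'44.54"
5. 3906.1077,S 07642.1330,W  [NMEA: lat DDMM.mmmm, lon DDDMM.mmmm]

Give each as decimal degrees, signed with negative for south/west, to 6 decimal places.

Point 1:
  φ: 1′ + 24.5″ = 1.40833′; 69 + 1.40833/60 = 69.0234722
  hemisphere S, so the sign is −
  Longitude: 115° + 58/60 + 2.4/3600 = 115 + 0.966667 + 0.000667 = 115.9673333
  W ⇒ negate
Point 2:
  Lat: degrees = first 2 digits = 61, minutes = 5.6364; 61 + 5.6364/60 = 61.0939400
  N → positive
  λ: degrees = first 3 digits = 137, minutes = 14.922; 137 + 14.922/60 = 137.2487000
  E → positive
Point 3:
  Latitude: split at 2 digits → 00° and 52.9739′; 0 + 52.9739/60 = 0.8828983
  N ⇒ keep positive
  λ: degrees = first 3 digits = 0, minutes = 42.533; 0 + 42.533/60 = 0.7088833
  W ⇒ negate
Point 4:
  Latitude: 0° + 34/60 + 5.67/3600 = 0 + 0.566667 + 0.001575 = 0.5682417
  N ⇒ keep positive
  Longitude: 179° + 13/60 + 44.54/3600 = 179 + 0.216667 + 0.012372 = 179.2290389
  W ⇒ negate
Point 5:
  Latitude: degrees = first 2 digits = 39, minutes = 6.1077; 39 + 6.1077/60 = 39.1017950
  S → negative
  Lon: split at 3 digits → 076° and 42.133′; 76 + 42.133/60 = 76.7022167
  W ⇒ negate

1. -69.023472, -115.967333
2. 61.093940, 137.248700
3. 0.882898, -0.708883
4. 0.568242, -179.229039
5. -39.101795, -76.702217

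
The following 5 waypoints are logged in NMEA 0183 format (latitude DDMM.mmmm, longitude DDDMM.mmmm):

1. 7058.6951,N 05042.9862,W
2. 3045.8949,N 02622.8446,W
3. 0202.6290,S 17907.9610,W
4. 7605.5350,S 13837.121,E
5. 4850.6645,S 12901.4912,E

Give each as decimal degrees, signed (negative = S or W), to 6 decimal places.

1. 70.978252, -50.716437
2. 30.764915, -26.380743
3. -2.043817, -179.132683
4. -76.092250, 138.618683
5. -48.844408, 129.024853

Point 1:
  φ: degrees = first 2 digits = 70, minutes = 58.6951; 70 + 58.6951/60 = 70.9782517
  N ⇒ keep positive
  λ: split at 3 digits → 050° and 42.9862′; 50 + 42.9862/60 = 50.7164367
  W ⇒ negate
Point 2:
  φ: degrees = first 2 digits = 30, minutes = 45.8949; 30 + 45.8949/60 = 30.7649150
  N ⇒ keep positive
  Lon: split at 3 digits → 026° and 22.8446′; 26 + 22.8446/60 = 26.3807433
  hemisphere W, so the sign is −
Point 3:
  Latitude: split at 2 digits → 02° and 2.629′; 2 + 2.629/60 = 2.0438167
  S ⇒ negate
  Lon: degrees = first 3 digits = 179, minutes = 7.961; 179 + 7.961/60 = 179.1326833
  W → negative
Point 4:
  Latitude: degrees = first 2 digits = 76, minutes = 5.535; 76 + 5.535/60 = 76.0922500
  hemisphere S, so the sign is −
  Longitude: degrees = first 3 digits = 138, minutes = 37.121; 138 + 37.121/60 = 138.6186833
  E ⇒ keep positive
Point 5:
  Lat: degrees = first 2 digits = 48, minutes = 50.6645; 48 + 50.6645/60 = 48.8444083
  S → negative
  Longitude: degrees = first 3 digits = 129, minutes = 1.4912; 129 + 1.4912/60 = 129.0248533
  E → positive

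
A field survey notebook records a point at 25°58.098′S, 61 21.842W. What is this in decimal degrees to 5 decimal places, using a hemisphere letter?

Latitude: 58.098′ = 0.968300°; total 25.968300
λ: 61 + 21.842/60 = 61.364033

25.96830° S, 61.36403° W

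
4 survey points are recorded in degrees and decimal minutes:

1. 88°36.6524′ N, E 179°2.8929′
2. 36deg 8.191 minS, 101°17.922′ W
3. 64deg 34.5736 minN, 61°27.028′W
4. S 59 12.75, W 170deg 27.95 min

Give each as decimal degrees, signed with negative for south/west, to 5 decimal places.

Point 1:
  Lat: 36.6524′ = 0.610873°; total 88.610873
  N ⇒ keep positive
  Longitude: 2.8929′ = 0.048215°; total 179.048215
  E ⇒ keep positive
Point 2:
  φ: 36 + 8.191/60 = 36.136517
  S ⇒ negate
  Longitude: 101 + 17.922/60 = 101.298700
  W ⇒ negate
Point 3:
  φ: 64 + 34.5736/60 = 64.576227
  N → positive
  λ: 27.028′ = 0.450467°; total 61.450467
  W ⇒ negate
Point 4:
  Latitude: 12.75′ = 0.212500°; total 59.212500
  hemisphere S, so the sign is −
  Lon: 170 + 27.95/60 = 170.465833
  hemisphere W, so the sign is −

1. 88.61087, 179.04822
2. -36.13652, -101.29870
3. 64.57623, -61.45047
4. -59.21250, -170.46583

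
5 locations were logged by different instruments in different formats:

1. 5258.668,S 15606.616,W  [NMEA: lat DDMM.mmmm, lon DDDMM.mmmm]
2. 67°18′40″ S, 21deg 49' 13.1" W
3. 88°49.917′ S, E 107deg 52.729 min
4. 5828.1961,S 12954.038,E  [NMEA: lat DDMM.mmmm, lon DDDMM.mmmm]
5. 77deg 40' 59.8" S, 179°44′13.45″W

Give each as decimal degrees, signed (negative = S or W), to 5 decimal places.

1. -52.97780, -156.11027
2. -67.31111, -21.82031
3. -88.83195, 107.87882
4. -58.46994, 129.90063
5. -77.68328, -179.73707

Point 1:
  φ: split at 2 digits → 52° and 58.668′; 52 + 58.668/60 = 52.977800
  hemisphere S, so the sign is −
  λ: split at 3 digits → 156° and 6.616′; 156 + 6.616/60 = 156.110267
  W → negative
Point 2:
  Lat: 67 + 18/60 + 40/3600 = 67.311111
  hemisphere S, so the sign is −
  λ: 21° + 49/60 + 13.1/3600 = 21 + 0.816667 + 0.003639 = 21.820306
  W ⇒ negate
Point 3:
  Lat: 49.917′ = 0.831950°; total 88.831950
  S ⇒ negate
  λ: 52.729′ = 0.878817°; total 107.878817
  E ⇒ keep positive
Point 4:
  Latitude: split at 2 digits → 58° and 28.1961′; 58 + 28.1961/60 = 58.469935
  S ⇒ negate
  λ: degrees = first 3 digits = 129, minutes = 54.038; 129 + 54.038/60 = 129.900633
  E ⇒ keep positive
Point 5:
  φ: 77 + 40/60 + 59.8/3600 = 77.683278
  hemisphere S, so the sign is −
  Longitude: 179° + 44/60 + 13.45/3600 = 179 + 0.733333 + 0.003736 = 179.737069
  hemisphere W, so the sign is −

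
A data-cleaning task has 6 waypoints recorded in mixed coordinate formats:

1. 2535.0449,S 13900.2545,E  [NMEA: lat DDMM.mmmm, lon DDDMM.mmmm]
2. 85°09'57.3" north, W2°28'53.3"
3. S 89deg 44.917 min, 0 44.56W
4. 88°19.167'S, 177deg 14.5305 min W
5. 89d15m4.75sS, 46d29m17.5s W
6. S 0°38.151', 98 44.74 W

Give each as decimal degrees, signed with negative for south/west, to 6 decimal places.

1. -25.584082, 139.004242
2. 85.165917, -2.481472
3. -89.748617, -0.742667
4. -88.319450, -177.242175
5. -89.251319, -46.488194
6. -0.635850, -98.745667

Point 1:
  Latitude: split at 2 digits → 25° and 35.0449′; 25 + 35.0449/60 = 25.5840817
  hemisphere S, so the sign is −
  Longitude: degrees = first 3 digits = 139, minutes = 0.2545; 139 + 0.2545/60 = 139.0042417
  E → positive
Point 2:
  Lat: 9′ + 57.3″ = 9.95500′; 85 + 9.95500/60 = 85.1659167
  N ⇒ keep positive
  Lon: 28′ + 53.3″ = 28.88833′; 2 + 28.88833/60 = 2.4814722
  W → negative
Point 3:
  φ: 89 + 44.917/60 = 89.7486167
  S → negative
  Lon: 0 + 44.56/60 = 0.7426667
  W → negative
Point 4:
  φ: 19.167′ = 0.319450°; total 88.3194500
  S → negative
  λ: 14.5305′ = 0.242175°; total 177.2421750
  hemisphere W, so the sign is −
Point 5:
  φ: 89 + 15/60 + 4.75/3600 = 89.2513194
  hemisphere S, so the sign is −
  Lon: 46° + 29/60 + 17.5/3600 = 46 + 0.483333 + 0.004861 = 46.4881944
  hemisphere W, so the sign is −
Point 6:
  Latitude: 38.151′ = 0.635850°; total 0.6358500
  S ⇒ negate
  Lon: 98 + 44.74/60 = 98.7456667
  W ⇒ negate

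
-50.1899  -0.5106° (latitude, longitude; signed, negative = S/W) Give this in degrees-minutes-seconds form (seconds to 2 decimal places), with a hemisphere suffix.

50°11′23.64″ S, 0°30′38.16″ W

Latitude is negative → S; |value| = 50.189900
φ: 0.189900 × 60 = 11.39400′ → 11′, remainder × 60 = 23.6400″
Longitude is negative → W; |value| = 0.510600
λ: whole degrees 0; 30.63600′ → 30′ and 38.1600″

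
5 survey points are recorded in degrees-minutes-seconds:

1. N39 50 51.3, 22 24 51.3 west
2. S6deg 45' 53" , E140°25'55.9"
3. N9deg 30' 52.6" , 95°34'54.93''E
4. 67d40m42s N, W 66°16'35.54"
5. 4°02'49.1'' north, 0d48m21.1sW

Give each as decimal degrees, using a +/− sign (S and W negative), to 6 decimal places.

Point 1:
  φ: 50′ + 51.3″ = 50.85500′; 39 + 50.85500/60 = 39.8475833
  N ⇒ keep positive
  Lon: 22 + 24/60 + 51.3/3600 = 22.4142500
  hemisphere W, so the sign is −
Point 2:
  φ: 45′ + 53″ = 45.88333′; 6 + 45.88333/60 = 6.7647222
  S → negative
  λ: 140° + 25/60 + 55.9/3600 = 140 + 0.416667 + 0.015528 = 140.4321944
  E ⇒ keep positive
Point 3:
  Latitude: 9 + 30/60 + 52.6/3600 = 9.5146111
  N ⇒ keep positive
  λ: 34′ + 54.93″ = 34.91550′; 95 + 34.91550/60 = 95.5819250
  E ⇒ keep positive
Point 4:
  Latitude: 67° + 40/60 + 42/3600 = 67 + 0.666667 + 0.011667 = 67.6783333
  N → positive
  Lon: 66° + 16/60 + 35.54/3600 = 66 + 0.266667 + 0.009872 = 66.2765389
  W ⇒ negate
Point 5:
  φ: 2′ + 49.1″ = 2.81833′; 4 + 2.81833/60 = 4.0469722
  N ⇒ keep positive
  Lon: 0° + 48/60 + 21.1/3600 = 0 + 0.800000 + 0.005861 = 0.8058611
  W → negative

1. 39.847583, -22.414250
2. -6.764722, 140.432194
3. 9.514611, 95.581925
4. 67.678333, -66.276539
5. 4.046972, -0.805861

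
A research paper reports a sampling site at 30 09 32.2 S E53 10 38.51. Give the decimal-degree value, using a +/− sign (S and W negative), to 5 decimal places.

Latitude: 30 + 9/60 + 32.2/3600 = 30.158944
hemisphere S, so the sign is −
λ: 53° + 10/60 + 38.51/3600 = 53 + 0.166667 + 0.010697 = 53.177364
E → positive

-30.15894, 53.17736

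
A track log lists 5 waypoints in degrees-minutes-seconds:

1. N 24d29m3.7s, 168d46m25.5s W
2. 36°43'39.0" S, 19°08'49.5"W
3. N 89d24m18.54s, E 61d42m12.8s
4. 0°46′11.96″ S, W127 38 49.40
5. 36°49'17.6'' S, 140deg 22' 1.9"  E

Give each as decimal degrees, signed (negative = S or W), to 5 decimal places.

1. 24.48436, -168.77375
2. -36.72750, -19.14708
3. 89.40515, 61.70356
4. -0.76999, -127.64706
5. -36.82156, 140.36719

Point 1:
  Lat: 24° + 29/60 + 3.7/3600 = 24 + 0.483333 + 0.001028 = 24.484361
  N ⇒ keep positive
  Longitude: 168° + 46/60 + 25.5/3600 = 168 + 0.766667 + 0.007083 = 168.773750
  W → negative
Point 2:
  Latitude: 36° + 43/60 + 39/3600 = 36 + 0.716667 + 0.010833 = 36.727500
  S → negative
  Lon: 19 + 8/60 + 49.5/3600 = 19.147083
  W → negative
Point 3:
  Lat: 24′ + 18.54″ = 24.30900′; 89 + 24.30900/60 = 89.405150
  N → positive
  Longitude: 61 + 42/60 + 12.8/3600 = 61.703556
  E → positive
Point 4:
  φ: 0° + 46/60 + 11.96/3600 = 0 + 0.766667 + 0.003322 = 0.769989
  S → negative
  Lon: 38′ + 49.4″ = 38.82333′; 127 + 38.82333/60 = 127.647056
  W ⇒ negate
Point 5:
  Lat: 36° + 49/60 + 17.6/3600 = 36 + 0.816667 + 0.004889 = 36.821556
  S → negative
  Longitude: 22′ + 1.9″ = 22.03167′; 140 + 22.03167/60 = 140.367194
  E → positive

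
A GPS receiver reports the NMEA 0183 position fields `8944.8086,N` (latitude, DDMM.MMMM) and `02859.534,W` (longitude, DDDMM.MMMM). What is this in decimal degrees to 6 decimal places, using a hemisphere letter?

89.746810° N, 28.992233° W

φ: split at 2 digits → 89° and 44.8086′; 89 + 44.8086/60 = 89.7468100
λ: degrees = first 3 digits = 28, minutes = 59.534; 28 + 59.534/60 = 28.9922333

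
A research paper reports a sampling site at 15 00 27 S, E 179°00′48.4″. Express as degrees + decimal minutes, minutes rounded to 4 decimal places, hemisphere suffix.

Lat: seconds/60 = 0.45000; minutes = 0 + 0.45000 = 0.450000
λ: 0 + 48.4/60 = 0.806667′

15° 0.4500′ S, 179° 0.8067′ E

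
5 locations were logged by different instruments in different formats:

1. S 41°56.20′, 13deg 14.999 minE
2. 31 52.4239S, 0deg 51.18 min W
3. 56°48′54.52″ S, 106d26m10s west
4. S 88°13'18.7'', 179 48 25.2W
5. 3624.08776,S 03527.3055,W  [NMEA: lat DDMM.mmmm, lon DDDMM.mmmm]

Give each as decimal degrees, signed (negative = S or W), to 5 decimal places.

1. -41.93667, 13.24998
2. -31.87373, -0.85300
3. -56.81514, -106.43611
4. -88.22186, -179.80700
5. -36.40146, -35.45509

Point 1:
  Lat: 56.2′ = 0.936667°; total 41.936667
  hemisphere S, so the sign is −
  λ: 13 + 14.999/60 = 13.249983
  E → positive
Point 2:
  Lat: 31 + 52.4239/60 = 31.873732
  hemisphere S, so the sign is −
  Lon: 0 + 51.18/60 = 0.853000
  W → negative
Point 3:
  Latitude: 48′ + 54.52″ = 48.90867′; 56 + 48.90867/60 = 56.815144
  S ⇒ negate
  Lon: 26′ + 10″ = 26.16667′; 106 + 26.16667/60 = 106.436111
  W ⇒ negate
Point 4:
  Lat: 88 + 13/60 + 18.7/3600 = 88.221861
  S → negative
  λ: 179° + 48/60 + 25.2/3600 = 179 + 0.800000 + 0.007000 = 179.807000
  hemisphere W, so the sign is −
Point 5:
  Latitude: split at 2 digits → 36° and 24.08776′; 36 + 24.08776/60 = 36.401463
  S → negative
  λ: degrees = first 3 digits = 35, minutes = 27.3055; 35 + 27.3055/60 = 35.455092
  hemisphere W, so the sign is −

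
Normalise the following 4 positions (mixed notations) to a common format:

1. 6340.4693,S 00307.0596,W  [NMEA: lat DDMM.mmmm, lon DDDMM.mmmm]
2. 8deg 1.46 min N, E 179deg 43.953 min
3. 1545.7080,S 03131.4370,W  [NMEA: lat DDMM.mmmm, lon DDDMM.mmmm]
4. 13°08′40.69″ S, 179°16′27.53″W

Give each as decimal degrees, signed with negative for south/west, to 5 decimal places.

Point 1:
  Lat: degrees = first 2 digits = 63, minutes = 40.4693; 63 + 40.4693/60 = 63.674488
  hemisphere S, so the sign is −
  λ: split at 3 digits → 003° and 7.0596′; 3 + 7.0596/60 = 3.117660
  hemisphere W, so the sign is −
Point 2:
  Lat: 1.46′ = 0.024333°; total 8.024333
  N → positive
  Longitude: 43.953′ = 0.732550°; total 179.732550
  E → positive
Point 3:
  φ: degrees = first 2 digits = 15, minutes = 45.708; 15 + 45.708/60 = 15.761800
  hemisphere S, so the sign is −
  Longitude: degrees = first 3 digits = 31, minutes = 31.437; 31 + 31.437/60 = 31.523950
  hemisphere W, so the sign is −
Point 4:
  Latitude: 13 + 8/60 + 40.69/3600 = 13.144636
  S → negative
  Lon: 16′ + 27.53″ = 16.45883′; 179 + 16.45883/60 = 179.274314
  hemisphere W, so the sign is −

1. -63.67449, -3.11766
2. 8.02433, 179.73255
3. -15.76180, -31.52395
4. -13.14464, -179.27431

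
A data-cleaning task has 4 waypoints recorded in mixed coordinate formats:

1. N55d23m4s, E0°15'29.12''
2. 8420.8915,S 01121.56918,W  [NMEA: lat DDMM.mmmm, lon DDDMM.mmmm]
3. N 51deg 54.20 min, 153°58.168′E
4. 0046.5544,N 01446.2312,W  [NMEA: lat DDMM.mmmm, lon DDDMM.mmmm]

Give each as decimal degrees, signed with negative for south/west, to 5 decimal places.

Point 1:
  Lat: 23′ + 4″ = 23.06667′; 55 + 23.06667/60 = 55.384444
  N ⇒ keep positive
  Lon: 15′ + 29.12″ = 15.48533′; 0 + 15.48533/60 = 0.258089
  E ⇒ keep positive
Point 2:
  Latitude: degrees = first 2 digits = 84, minutes = 20.8915; 84 + 20.8915/60 = 84.348192
  hemisphere S, so the sign is −
  Longitude: split at 3 digits → 011° and 21.56918′; 11 + 21.56918/60 = 11.359486
  hemisphere W, so the sign is −
Point 3:
  Latitude: 54.2′ = 0.903333°; total 51.903333
  N → positive
  λ: 153 + 58.168/60 = 153.969467
  E → positive
Point 4:
  Latitude: split at 2 digits → 00° and 46.5544′; 0 + 46.5544/60 = 0.775907
  N → positive
  Longitude: degrees = first 3 digits = 14, minutes = 46.2312; 14 + 46.2312/60 = 14.770520
  hemisphere W, so the sign is −

1. 55.38444, 0.25809
2. -84.34819, -11.35949
3. 51.90333, 153.96947
4. 0.77591, -14.77052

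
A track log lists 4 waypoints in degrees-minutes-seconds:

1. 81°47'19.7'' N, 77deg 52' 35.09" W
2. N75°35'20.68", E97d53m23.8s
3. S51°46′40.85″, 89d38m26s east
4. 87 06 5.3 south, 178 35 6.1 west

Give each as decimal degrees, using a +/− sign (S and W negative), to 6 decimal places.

Point 1:
  φ: 47′ + 19.7″ = 47.32833′; 81 + 47.32833/60 = 81.7888056
  N → positive
  Longitude: 77° + 52/60 + 35.09/3600 = 77 + 0.866667 + 0.009747 = 77.8764139
  W → negative
Point 2:
  Lat: 75° + 35/60 + 20.68/3600 = 75 + 0.583333 + 0.005744 = 75.5890778
  N ⇒ keep positive
  Longitude: 97 + 53/60 + 23.8/3600 = 97.8899444
  E → positive
Point 3:
  φ: 46′ + 40.85″ = 46.68083′; 51 + 46.68083/60 = 51.7780139
  hemisphere S, so the sign is −
  λ: 38′ + 26″ = 38.43333′; 89 + 38.43333/60 = 89.6405556
  E → positive
Point 4:
  Lat: 6′ + 5.3″ = 6.08833′; 87 + 6.08833/60 = 87.1014722
  S ⇒ negate
  λ: 178° + 35/60 + 6.1/3600 = 178 + 0.583333 + 0.001694 = 178.5850278
  hemisphere W, so the sign is −

1. 81.788806, -77.876414
2. 75.589078, 97.889944
3. -51.778014, 89.640556
4. -87.101472, -178.585028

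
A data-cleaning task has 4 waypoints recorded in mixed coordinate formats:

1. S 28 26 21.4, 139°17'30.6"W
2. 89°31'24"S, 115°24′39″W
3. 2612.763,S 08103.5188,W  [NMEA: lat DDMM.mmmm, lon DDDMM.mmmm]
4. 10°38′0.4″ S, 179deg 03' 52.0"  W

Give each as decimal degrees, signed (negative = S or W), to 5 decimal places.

Point 1:
  Lat: 28 + 26/60 + 21.4/3600 = 28.439278
  hemisphere S, so the sign is −
  Lon: 139° + 17/60 + 30.6/3600 = 139 + 0.283333 + 0.008500 = 139.291833
  W ⇒ negate
Point 2:
  φ: 89 + 31/60 + 24/3600 = 89.523333
  S ⇒ negate
  Lon: 115 + 24/60 + 39/3600 = 115.410833
  W ⇒ negate
Point 3:
  Lat: split at 2 digits → 26° and 12.763′; 26 + 12.763/60 = 26.212717
  hemisphere S, so the sign is −
  Longitude: degrees = first 3 digits = 81, minutes = 3.5188; 81 + 3.5188/60 = 81.058647
  W ⇒ negate
Point 4:
  Latitude: 10 + 38/60 + 0.4/3600 = 10.633444
  hemisphere S, so the sign is −
  Lon: 179° + 3/60 + 52/3600 = 179 + 0.050000 + 0.014444 = 179.064444
  W ⇒ negate

1. -28.43928, -139.29183
2. -89.52333, -115.41083
3. -26.21272, -81.05865
4. -10.63344, -179.06444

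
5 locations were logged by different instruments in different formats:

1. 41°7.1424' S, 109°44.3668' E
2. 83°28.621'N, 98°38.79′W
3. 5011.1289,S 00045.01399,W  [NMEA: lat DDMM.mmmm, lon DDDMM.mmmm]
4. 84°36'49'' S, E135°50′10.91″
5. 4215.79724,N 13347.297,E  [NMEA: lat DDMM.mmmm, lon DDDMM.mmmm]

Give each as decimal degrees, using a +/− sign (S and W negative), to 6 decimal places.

Point 1:
  φ: 41 + 7.1424/60 = 41.1190400
  hemisphere S, so the sign is −
  Longitude: 44.3668′ = 0.739447°; total 109.7394467
  E ⇒ keep positive
Point 2:
  Latitude: 28.621′ = 0.477017°; total 83.4770167
  N ⇒ keep positive
  λ: 98 + 38.79/60 = 98.6465000
  W ⇒ negate
Point 3:
  Latitude: split at 2 digits → 50° and 11.1289′; 50 + 11.1289/60 = 50.1854817
  S ⇒ negate
  λ: degrees = first 3 digits = 0, minutes = 45.01399; 0 + 45.01399/60 = 0.7502332
  W → negative
Point 4:
  Latitude: 84 + 36/60 + 49/3600 = 84.6136111
  S → negative
  Lon: 135° + 50/60 + 10.91/3600 = 135 + 0.833333 + 0.003031 = 135.8363639
  E → positive
Point 5:
  Lat: degrees = first 2 digits = 42, minutes = 15.79724; 42 + 15.79724/60 = 42.2632873
  N ⇒ keep positive
  Lon: degrees = first 3 digits = 133, minutes = 47.297; 133 + 47.297/60 = 133.7882833
  E → positive

1. -41.119040, 109.739447
2. 83.477017, -98.646500
3. -50.185482, -0.750233
4. -84.613611, 135.836364
5. 42.263287, 133.788283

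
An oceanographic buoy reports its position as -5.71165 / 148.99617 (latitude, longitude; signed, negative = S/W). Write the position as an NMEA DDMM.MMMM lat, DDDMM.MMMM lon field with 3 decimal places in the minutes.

0542.699,S / 14859.770,E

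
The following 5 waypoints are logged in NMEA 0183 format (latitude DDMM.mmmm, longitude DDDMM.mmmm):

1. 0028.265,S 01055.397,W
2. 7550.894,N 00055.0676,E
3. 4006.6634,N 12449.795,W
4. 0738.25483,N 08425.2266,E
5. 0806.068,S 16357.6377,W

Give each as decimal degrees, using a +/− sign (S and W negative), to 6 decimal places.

Point 1:
  φ: degrees = first 2 digits = 0, minutes = 28.265; 0 + 28.265/60 = 0.4710833
  S ⇒ negate
  Longitude: degrees = first 3 digits = 10, minutes = 55.397; 10 + 55.397/60 = 10.9232833
  hemisphere W, so the sign is −
Point 2:
  Latitude: degrees = first 2 digits = 75, minutes = 50.894; 75 + 50.894/60 = 75.8482333
  N → positive
  Lon: split at 3 digits → 000° and 55.0676′; 0 + 55.0676/60 = 0.9177933
  E → positive
Point 3:
  Latitude: degrees = first 2 digits = 40, minutes = 6.6634; 40 + 6.6634/60 = 40.1110567
  N → positive
  λ: split at 3 digits → 124° and 49.795′; 124 + 49.795/60 = 124.8299167
  hemisphere W, so the sign is −
Point 4:
  Lat: degrees = first 2 digits = 7, minutes = 38.25483; 7 + 38.25483/60 = 7.6375805
  N → positive
  λ: split at 3 digits → 084° and 25.2266′; 84 + 25.2266/60 = 84.4204433
  E ⇒ keep positive
Point 5:
  φ: split at 2 digits → 08° and 6.068′; 8 + 6.068/60 = 8.1011333
  S ⇒ negate
  λ: degrees = first 3 digits = 163, minutes = 57.6377; 163 + 57.6377/60 = 163.9606283
  W → negative

1. -0.471083, -10.923283
2. 75.848233, 0.917793
3. 40.111057, -124.829917
4. 7.637581, 84.420443
5. -8.101133, -163.960628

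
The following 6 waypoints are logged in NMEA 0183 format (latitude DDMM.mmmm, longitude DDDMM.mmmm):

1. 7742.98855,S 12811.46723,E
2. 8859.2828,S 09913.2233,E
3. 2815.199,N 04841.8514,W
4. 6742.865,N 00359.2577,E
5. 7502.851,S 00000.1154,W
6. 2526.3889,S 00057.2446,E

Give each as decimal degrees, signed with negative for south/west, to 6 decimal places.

Point 1:
  Lat: degrees = first 2 digits = 77, minutes = 42.98855; 77 + 42.98855/60 = 77.7164758
  S → negative
  Longitude: degrees = first 3 digits = 128, minutes = 11.46723; 128 + 11.46723/60 = 128.1911205
  E → positive
Point 2:
  φ: split at 2 digits → 88° and 59.2828′; 88 + 59.2828/60 = 88.9880467
  S ⇒ negate
  Lon: degrees = first 3 digits = 99, minutes = 13.2233; 99 + 13.2233/60 = 99.2203883
  E ⇒ keep positive
Point 3:
  Lat: split at 2 digits → 28° and 15.199′; 28 + 15.199/60 = 28.2533167
  N → positive
  λ: split at 3 digits → 048° and 41.8514′; 48 + 41.8514/60 = 48.6975233
  W → negative
Point 4:
  Latitude: split at 2 digits → 67° and 42.865′; 67 + 42.865/60 = 67.7144167
  N ⇒ keep positive
  λ: degrees = first 3 digits = 3, minutes = 59.2577; 3 + 59.2577/60 = 3.9876283
  E → positive
Point 5:
  Latitude: degrees = first 2 digits = 75, minutes = 2.851; 75 + 2.851/60 = 75.0475167
  hemisphere S, so the sign is −
  λ: split at 3 digits → 000° and 0.1154′; 0 + 0.1154/60 = 0.0019233
  W ⇒ negate
Point 6:
  Lat: split at 2 digits → 25° and 26.3889′; 25 + 26.3889/60 = 25.4398150
  hemisphere S, so the sign is −
  Lon: degrees = first 3 digits = 0, minutes = 57.2446; 0 + 57.2446/60 = 0.9540767
  E ⇒ keep positive

1. -77.716476, 128.191121
2. -88.988047, 99.220388
3. 28.253317, -48.697523
4. 67.714417, 3.987628
5. -75.047517, -0.001923
6. -25.439815, 0.954077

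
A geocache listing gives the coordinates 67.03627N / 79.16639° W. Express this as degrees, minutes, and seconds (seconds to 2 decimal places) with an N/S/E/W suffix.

67°02′10.57″ N, 79°09′59.00″ W

Latitude: 0.036270° → 2.17620′; 0.17620 × 60 = 10.5720″
Longitude: 0.166390 × 60 = 9.98340′ → 9′, remainder × 60 = 59.0040″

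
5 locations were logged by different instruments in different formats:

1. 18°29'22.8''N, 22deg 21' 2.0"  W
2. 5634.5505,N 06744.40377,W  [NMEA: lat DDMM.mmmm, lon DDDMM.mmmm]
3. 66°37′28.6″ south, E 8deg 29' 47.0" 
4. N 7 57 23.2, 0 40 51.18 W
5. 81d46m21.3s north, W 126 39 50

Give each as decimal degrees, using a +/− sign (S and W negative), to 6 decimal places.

Point 1:
  Lat: 18° + 29/60 + 22.8/3600 = 18 + 0.483333 + 0.006333 = 18.4896667
  N → positive
  λ: 22 + 21/60 + 2/3600 = 22.3505556
  hemisphere W, so the sign is −
Point 2:
  Lat: degrees = first 2 digits = 56, minutes = 34.5505; 56 + 34.5505/60 = 56.5758417
  N ⇒ keep positive
  Longitude: degrees = first 3 digits = 67, minutes = 44.40377; 67 + 44.40377/60 = 67.7400628
  W → negative
Point 3:
  Latitude: 37′ + 28.6″ = 37.47667′; 66 + 37.47667/60 = 66.6246111
  S ⇒ negate
  λ: 8 + 29/60 + 47/3600 = 8.4963889
  E → positive
Point 4:
  Lat: 57′ + 23.2″ = 57.38667′; 7 + 57.38667/60 = 7.9564444
  N → positive
  λ: 0 + 40/60 + 51.18/3600 = 0.6808833
  hemisphere W, so the sign is −
Point 5:
  φ: 81 + 46/60 + 21.3/3600 = 81.7725833
  N → positive
  λ: 126° + 39/60 + 50/3600 = 126 + 0.650000 + 0.013889 = 126.6638889
  W → negative

1. 18.489667, -22.350556
2. 56.575842, -67.740063
3. -66.624611, 8.496389
4. 7.956444, -0.680883
5. 81.772583, -126.663889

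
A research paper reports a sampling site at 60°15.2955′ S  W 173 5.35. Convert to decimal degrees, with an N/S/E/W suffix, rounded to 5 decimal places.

60.25493° S, 173.08917° W

Lat: 15.2955′ = 0.254925°; total 60.254925
λ: 173 + 5.35/60 = 173.089167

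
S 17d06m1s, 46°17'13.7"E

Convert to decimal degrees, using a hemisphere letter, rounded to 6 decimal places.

Lat: 17 + 6/60 + 1/3600 = 17.1002778
Lon: 46° + 17/60 + 13.7/3600 = 46 + 0.283333 + 0.003806 = 46.2871389

17.100278° S, 46.287139° E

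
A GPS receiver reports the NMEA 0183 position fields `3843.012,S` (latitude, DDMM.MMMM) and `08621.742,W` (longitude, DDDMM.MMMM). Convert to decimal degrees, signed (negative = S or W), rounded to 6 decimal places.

-38.716867, -86.362367

Latitude: split at 2 digits → 38° and 43.012′; 38 + 43.012/60 = 38.7168667
S → negative
λ: degrees = first 3 digits = 86, minutes = 21.742; 86 + 21.742/60 = 86.3623667
W → negative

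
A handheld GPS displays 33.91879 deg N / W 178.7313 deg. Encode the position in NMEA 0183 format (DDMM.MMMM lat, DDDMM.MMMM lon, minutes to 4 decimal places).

3355.1274,N / 17843.8780,W

Lat: 33° + 0.918790 × 60 = 33° 55.127400′
Longitude: minutes = (178.731300 − 178) × 60 = 43.878000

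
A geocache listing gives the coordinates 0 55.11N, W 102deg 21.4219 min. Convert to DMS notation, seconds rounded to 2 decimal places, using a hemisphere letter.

Lat: fractional minutes 0.11000 × 60 = 6.6000″
Longitude: fractional minutes 0.42190 × 60 = 25.3140″

0°55′6.60″ N, 102°21′25.31″ W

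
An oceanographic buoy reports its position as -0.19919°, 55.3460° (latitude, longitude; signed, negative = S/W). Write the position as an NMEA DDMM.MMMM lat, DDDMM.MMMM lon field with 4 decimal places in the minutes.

0011.9514,S / 05520.7600,E

Latitude is negative → S; |value| = 0.199190
φ: fractional part 0.199190 → 11.951400 minutes
λ: fractional part 0.346000 → 20.760000 minutes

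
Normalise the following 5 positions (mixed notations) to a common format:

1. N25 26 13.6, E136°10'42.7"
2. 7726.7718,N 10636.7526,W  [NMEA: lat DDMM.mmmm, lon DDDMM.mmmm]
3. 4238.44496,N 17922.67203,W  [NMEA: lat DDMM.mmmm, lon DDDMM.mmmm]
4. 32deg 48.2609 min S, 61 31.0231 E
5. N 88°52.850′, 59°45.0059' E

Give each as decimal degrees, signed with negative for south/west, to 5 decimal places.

Point 1:
  φ: 26′ + 13.6″ = 26.22667′; 25 + 26.22667/60 = 25.437111
  N ⇒ keep positive
  Lon: 10′ + 42.7″ = 10.71167′; 136 + 10.71167/60 = 136.178528
  E ⇒ keep positive
Point 2:
  Lat: split at 2 digits → 77° and 26.7718′; 77 + 26.7718/60 = 77.446197
  N ⇒ keep positive
  Longitude: split at 3 digits → 106° and 36.7526′; 106 + 36.7526/60 = 106.612543
  hemisphere W, so the sign is −
Point 3:
  Lat: degrees = first 2 digits = 42, minutes = 38.44496; 42 + 38.44496/60 = 42.640749
  N ⇒ keep positive
  Lon: split at 3 digits → 179° and 22.67203′; 179 + 22.67203/60 = 179.377867
  W ⇒ negate
Point 4:
  Lat: 32 + 48.2609/60 = 32.804348
  S ⇒ negate
  λ: 61 + 31.0231/60 = 61.517052
  E ⇒ keep positive
Point 5:
  Lat: 88 + 52.85/60 = 88.880833
  N → positive
  Longitude: 59 + 45.0059/60 = 59.750098
  E ⇒ keep positive

1. 25.43711, 136.17853
2. 77.44620, -106.61254
3. 42.64075, -179.37787
4. -32.80435, 61.51705
5. 88.88083, 59.75010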